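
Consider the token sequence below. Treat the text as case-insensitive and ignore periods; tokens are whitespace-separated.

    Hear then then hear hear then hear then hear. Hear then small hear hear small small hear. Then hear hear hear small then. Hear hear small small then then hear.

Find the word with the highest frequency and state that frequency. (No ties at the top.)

"hear", 15 times

Unigram frequencies (highest first):
  hear: 15
  then: 9
  small: 6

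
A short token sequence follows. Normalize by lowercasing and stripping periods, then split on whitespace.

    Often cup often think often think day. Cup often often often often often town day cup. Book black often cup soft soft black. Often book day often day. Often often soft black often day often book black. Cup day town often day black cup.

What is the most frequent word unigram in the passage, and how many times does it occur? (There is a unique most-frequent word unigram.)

"often", 16 times

Unigram frequencies (highest first):
  often: 16
  day: 7
  cup: 6
  black: 5
  book: 3
  soft: 3
  … (2 more, each ≤ 2)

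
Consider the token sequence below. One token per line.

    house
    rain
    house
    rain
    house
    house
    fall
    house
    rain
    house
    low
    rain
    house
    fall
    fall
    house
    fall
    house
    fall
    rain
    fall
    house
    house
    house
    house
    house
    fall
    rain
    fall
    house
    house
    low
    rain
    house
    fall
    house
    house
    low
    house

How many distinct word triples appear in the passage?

20

39 tokens → 37 trigram windows in total.
Repeated trigrams (each contributes count−1 duplicates):
  fall house house: 3
  house fall house: 3
  house house house: 3
  house rain house: 3
  fall house fall: 2
  fall rain fall: 2
  house fall rain: 2
  house house fall: 2
  … (5 more repeated)
17 duplicate windows → 37 − 17 = 20 distinct.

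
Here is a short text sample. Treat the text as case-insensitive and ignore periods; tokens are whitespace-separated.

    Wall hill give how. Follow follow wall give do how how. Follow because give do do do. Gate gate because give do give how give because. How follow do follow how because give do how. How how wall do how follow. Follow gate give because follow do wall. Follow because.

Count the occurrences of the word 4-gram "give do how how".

2

Scanning the 47 overlapping 4-gram windows for "give do how how":
  position 8–11: give do how how
  position 33–36: give do how how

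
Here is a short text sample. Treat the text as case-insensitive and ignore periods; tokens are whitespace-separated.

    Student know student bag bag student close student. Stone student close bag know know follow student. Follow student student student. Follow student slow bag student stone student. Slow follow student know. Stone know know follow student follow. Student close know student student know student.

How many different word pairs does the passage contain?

22

44 tokens → 43 bigram windows in total.
Repeated bigrams (each contributes count−1 duplicates):
  follow student: 6
  know student: 3
  student close: 3
  student follow: 3
  student know: 3
  student student: 3
  bag student: 2
  know follow: 2
  … (4 more repeated)
21 duplicate windows → 43 − 21 = 22 distinct.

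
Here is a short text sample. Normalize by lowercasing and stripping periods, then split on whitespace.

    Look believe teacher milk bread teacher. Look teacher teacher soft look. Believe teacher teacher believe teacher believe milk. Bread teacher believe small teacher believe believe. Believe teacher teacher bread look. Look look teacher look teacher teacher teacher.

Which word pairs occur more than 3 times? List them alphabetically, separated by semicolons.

believe teacher; teacher believe; teacher teacher

Bigram counts meeting the condition (more than 3 times):
  believe teacher: 4
  teacher believe: 4
  teacher teacher: 5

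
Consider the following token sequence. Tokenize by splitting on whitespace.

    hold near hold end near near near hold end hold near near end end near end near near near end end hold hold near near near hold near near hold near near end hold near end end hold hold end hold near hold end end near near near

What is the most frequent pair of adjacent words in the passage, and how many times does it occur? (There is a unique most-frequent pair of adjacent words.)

"near near", 11 times

Bigram frequencies (highest first):
  near near: 11
  hold near: 7
  near hold: 5
  end hold: 5
  near end: 5
  hold end: 4
  … (3 more, each ≤ 4)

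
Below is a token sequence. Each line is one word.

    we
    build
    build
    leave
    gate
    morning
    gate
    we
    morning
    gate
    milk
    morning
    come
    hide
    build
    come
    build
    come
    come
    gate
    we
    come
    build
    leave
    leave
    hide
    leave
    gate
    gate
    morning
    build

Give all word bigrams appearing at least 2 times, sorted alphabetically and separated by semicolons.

build come; build leave; come build; gate morning; gate we; leave gate; morning gate

Bigram counts meeting the condition (at least 2 times):
  build come: 2
  build leave: 2
  come build: 2
  gate morning: 2
  gate we: 2
  leave gate: 2
  morning gate: 2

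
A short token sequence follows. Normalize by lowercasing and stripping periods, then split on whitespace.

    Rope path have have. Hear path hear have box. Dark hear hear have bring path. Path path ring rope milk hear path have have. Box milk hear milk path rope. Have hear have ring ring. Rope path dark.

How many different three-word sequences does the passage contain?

38 tokens → 36 trigram windows in total.
Repeated trigrams (each contributes count−1 duplicates):
  path have have: 2
1 duplicate windows → 36 − 1 = 35 distinct.

35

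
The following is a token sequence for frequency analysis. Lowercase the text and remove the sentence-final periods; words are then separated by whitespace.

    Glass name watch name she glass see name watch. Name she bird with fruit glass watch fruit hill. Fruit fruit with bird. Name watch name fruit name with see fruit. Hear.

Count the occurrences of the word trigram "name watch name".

Scanning the 29 overlapping trigram windows for "name watch name":
  position 2–4: name watch name
  position 8–10: name watch name
  position 23–25: name watch name

3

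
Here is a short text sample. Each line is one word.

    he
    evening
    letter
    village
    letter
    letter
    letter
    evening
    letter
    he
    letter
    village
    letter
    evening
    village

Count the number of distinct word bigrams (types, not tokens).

9

15 tokens → 14 bigram windows in total.
Repeated bigrams (each contributes count−1 duplicates):
  evening letter: 2
  letter evening: 2
  letter letter: 2
  letter village: 2
  village letter: 2
5 duplicate windows → 14 − 5 = 9 distinct.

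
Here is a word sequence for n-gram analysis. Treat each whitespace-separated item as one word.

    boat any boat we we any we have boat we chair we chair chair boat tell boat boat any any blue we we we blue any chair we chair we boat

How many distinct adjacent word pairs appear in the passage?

31 tokens → 30 bigram windows in total.
Repeated bigrams (each contributes count−1 duplicates):
  chair we: 3
  we chair: 3
  we we: 3
  boat any: 2
  boat we: 2
8 duplicate windows → 30 − 8 = 22 distinct.

22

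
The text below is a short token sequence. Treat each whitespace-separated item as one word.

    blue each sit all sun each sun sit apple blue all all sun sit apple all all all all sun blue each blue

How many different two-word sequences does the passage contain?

23 tokens → 22 bigram windows in total.
Repeated bigrams (each contributes count−1 duplicates):
  all all: 4
  all sun: 3
  blue each: 2
  sit apple: 2
  sun sit: 2
8 duplicate windows → 22 − 8 = 14 distinct.

14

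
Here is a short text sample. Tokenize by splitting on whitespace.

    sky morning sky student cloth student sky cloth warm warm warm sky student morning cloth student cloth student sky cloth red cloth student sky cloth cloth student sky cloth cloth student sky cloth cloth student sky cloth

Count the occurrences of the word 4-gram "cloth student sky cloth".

6

Scanning the 34 overlapping 4-gram windows for "cloth student sky cloth":
  position 5–8: cloth student sky cloth
  position 17–20: cloth student sky cloth
  position 22–25: cloth student sky cloth
  position 26–29: cloth student sky cloth
  position 30–33: cloth student sky cloth
  position 34–37: cloth student sky cloth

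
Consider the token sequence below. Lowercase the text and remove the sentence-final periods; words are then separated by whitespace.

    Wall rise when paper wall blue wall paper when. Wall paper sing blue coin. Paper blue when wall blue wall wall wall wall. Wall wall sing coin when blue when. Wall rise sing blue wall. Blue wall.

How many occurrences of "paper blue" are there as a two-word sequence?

Scanning the 36 overlapping bigram windows for "paper blue":
  position 15–16: paper blue

1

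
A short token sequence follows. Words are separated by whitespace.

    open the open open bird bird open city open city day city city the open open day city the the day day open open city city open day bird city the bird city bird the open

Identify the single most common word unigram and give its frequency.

"open", 11 times

Unigram frequencies (highest first):
  open: 11
  city: 9
  the: 6
  bird: 5
  day: 5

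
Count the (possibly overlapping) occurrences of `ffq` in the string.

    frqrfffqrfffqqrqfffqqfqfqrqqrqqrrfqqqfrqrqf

Sliding a length-3 window over the 43 characters (41 positions):
  position 6–8: ffq
  position 11–13: ffq
  position 18–20: ffq

3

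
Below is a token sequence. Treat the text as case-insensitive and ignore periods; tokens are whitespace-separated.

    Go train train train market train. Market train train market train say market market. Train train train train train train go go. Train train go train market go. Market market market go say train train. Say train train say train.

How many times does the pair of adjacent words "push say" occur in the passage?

Scanning the 39 overlapping bigram windows for "push say":
  (none found)

0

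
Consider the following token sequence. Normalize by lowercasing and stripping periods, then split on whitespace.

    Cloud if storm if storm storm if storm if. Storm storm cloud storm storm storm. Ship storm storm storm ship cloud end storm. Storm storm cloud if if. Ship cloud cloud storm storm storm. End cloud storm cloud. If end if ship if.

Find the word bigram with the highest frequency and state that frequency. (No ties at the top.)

Bigram frequencies (highest first):
  storm storm: 10
  if storm: 4
  cloud if: 3
  storm if: 3
  storm cloud: 3
  cloud storm: 3
  … (13 more, each ≤ 2)

"storm storm", 10 times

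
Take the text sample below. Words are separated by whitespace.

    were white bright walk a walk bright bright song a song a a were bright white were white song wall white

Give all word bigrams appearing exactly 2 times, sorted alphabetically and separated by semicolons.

Bigram counts meeting the condition (exactly 2 times):
  song a: 2
  were white: 2

song a; were white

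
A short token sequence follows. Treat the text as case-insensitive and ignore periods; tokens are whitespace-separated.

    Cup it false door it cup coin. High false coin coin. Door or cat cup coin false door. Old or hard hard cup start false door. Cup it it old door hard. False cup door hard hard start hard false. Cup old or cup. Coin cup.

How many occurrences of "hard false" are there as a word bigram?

Scanning the 45 overlapping bigram windows for "hard false":
  position 32–33: hard false
  position 39–40: hard false

2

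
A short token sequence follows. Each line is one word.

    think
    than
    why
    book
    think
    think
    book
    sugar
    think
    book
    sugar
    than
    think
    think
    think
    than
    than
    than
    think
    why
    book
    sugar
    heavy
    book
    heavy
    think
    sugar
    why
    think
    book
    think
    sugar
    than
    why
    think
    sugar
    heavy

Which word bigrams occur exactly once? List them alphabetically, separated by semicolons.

Bigram counts meeting the condition (exactly once):
  book heavy: 1
  heavy book: 1
  heavy think: 1
  sugar think: 1
  sugar why: 1
  think why: 1

book heavy; heavy book; heavy think; sugar think; sugar why; think why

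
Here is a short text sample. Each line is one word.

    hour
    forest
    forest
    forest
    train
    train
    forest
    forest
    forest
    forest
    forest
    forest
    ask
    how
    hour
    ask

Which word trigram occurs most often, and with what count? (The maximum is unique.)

"forest forest forest", 5 times

Trigram frequencies (highest first):
  forest forest forest: 5
  hour forest forest: 1
  forest forest train: 1
  forest train train: 1
  train train forest: 1
  train forest forest: 1
  … (4 more, each ≤ 1)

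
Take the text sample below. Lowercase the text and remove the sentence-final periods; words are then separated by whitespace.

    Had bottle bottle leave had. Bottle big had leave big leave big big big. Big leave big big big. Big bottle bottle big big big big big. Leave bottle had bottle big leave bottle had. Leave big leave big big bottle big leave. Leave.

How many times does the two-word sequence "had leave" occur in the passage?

2

Scanning the 43 overlapping bigram windows for "had leave":
  position 8–9: had leave
  position 35–36: had leave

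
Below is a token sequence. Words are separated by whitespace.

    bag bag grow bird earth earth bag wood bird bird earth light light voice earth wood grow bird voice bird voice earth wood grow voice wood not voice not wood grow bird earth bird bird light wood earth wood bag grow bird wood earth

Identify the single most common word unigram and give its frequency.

"bird", 9 times

Unigram frequencies (highest first):
  bird: 9
  earth: 8
  wood: 8
  grow: 5
  voice: 5
  bag: 4
  … (2 more, each ≤ 3)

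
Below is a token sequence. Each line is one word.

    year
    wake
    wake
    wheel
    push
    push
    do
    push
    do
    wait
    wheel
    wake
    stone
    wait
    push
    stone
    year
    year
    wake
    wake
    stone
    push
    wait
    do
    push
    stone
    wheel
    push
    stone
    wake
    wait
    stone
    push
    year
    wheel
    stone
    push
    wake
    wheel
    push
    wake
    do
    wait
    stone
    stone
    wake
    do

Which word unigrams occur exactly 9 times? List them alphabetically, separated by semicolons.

Unigram counts meeting the condition (exactly 9 times):
  stone: 9
  wake: 9

stone; wake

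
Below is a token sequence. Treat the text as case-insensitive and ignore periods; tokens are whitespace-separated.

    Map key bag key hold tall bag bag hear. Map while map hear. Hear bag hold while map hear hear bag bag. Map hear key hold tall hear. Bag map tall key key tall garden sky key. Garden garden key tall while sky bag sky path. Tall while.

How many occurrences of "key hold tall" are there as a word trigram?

2

Scanning the 46 overlapping trigram windows for "key hold tall":
  position 4–6: key hold tall
  position 25–27: key hold tall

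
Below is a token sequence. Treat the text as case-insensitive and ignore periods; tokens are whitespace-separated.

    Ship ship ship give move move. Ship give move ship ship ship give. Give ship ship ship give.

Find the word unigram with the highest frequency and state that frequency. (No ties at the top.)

Unigram frequencies (highest first):
  ship: 10
  give: 5
  move: 3

"ship", 10 times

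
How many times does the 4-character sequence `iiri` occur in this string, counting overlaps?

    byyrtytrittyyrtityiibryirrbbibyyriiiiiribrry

Sliding a length-4 window over the 44 characters (41 positions):
  position 37–40: iiri

1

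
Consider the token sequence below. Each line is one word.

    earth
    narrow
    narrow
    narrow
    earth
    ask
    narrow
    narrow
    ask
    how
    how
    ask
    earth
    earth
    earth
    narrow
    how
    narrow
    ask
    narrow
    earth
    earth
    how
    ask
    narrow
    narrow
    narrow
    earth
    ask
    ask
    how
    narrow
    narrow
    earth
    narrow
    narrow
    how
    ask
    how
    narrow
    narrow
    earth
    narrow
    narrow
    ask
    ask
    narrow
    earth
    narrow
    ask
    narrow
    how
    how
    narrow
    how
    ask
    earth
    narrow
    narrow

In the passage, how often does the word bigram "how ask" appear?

Scanning the 58 overlapping bigram windows for "how ask":
  position 11–12: how ask
  position 23–24: how ask
  position 37–38: how ask
  position 55–56: how ask

4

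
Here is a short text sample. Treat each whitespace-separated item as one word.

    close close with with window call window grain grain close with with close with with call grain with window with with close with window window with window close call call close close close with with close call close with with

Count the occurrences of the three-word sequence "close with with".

Scanning the 38 overlapping trigram windows for "close with with":
  position 2–4: close with with
  position 10–12: close with with
  position 13–15: close with with
  position 33–35: close with with
  position 38–40: close with with

5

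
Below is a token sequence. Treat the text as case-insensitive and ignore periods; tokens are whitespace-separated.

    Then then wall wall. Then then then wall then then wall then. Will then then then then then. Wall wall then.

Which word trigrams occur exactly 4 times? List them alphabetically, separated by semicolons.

then then then; then then wall

Trigram counts meeting the condition (exactly 4 times):
  then then then: 4
  then then wall: 4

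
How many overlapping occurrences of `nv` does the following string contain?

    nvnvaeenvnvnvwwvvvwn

Sliding a length-2 window over the 20 characters (19 positions):
  position 1–2: nv
  position 3–4: nv
  position 8–9: nv
  position 10–11: nv
  position 12–13: nv

5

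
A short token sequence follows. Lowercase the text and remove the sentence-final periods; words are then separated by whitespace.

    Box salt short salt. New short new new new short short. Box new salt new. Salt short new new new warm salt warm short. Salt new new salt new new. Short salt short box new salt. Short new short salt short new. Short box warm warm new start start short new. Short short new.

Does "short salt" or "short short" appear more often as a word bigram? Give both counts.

"short salt": 4 occurrences
"short short": 2 occurrences

"short salt" (4 vs 2)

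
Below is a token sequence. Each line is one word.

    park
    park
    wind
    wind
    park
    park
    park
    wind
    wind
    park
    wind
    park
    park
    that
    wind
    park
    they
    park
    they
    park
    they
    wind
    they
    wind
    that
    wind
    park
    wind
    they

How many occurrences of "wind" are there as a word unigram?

10

Scanning the 29 tokens for "wind":
  position 3: wind
  position 4: wind
  position 8: wind
  position 9: wind
  position 11: wind
  position 15: wind
  position 22: wind
  position 24: wind
  position 26: wind
  position 28: wind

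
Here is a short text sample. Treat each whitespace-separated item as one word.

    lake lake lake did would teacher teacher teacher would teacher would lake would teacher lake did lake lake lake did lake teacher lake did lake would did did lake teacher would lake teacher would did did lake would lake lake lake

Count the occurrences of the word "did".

8

Scanning the 41 tokens for "did":
  position 4: did
  position 16: did
  position 20: did
  position 24: did
  position 27: did
  position 28: did
  position 35: did
  position 36: did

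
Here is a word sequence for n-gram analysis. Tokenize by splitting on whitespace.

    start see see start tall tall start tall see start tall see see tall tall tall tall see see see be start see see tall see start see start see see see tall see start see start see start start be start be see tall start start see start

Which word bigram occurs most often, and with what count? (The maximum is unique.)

"see start", 8 times

Bigram frequencies (highest first):
  see start: 8
  start see: 7
  see see: 7
  tall see: 5
  tall tall: 4
  see tall: 4
  … (7 more, each ≤ 3)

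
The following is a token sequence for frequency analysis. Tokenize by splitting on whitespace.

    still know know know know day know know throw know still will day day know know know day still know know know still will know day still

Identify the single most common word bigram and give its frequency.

"know know", 8 times

Bigram frequencies (highest first):
  know know: 8
  know day: 3
  still know: 2
  day know: 2
  know still: 2
  still will: 2
  … (6 more, each ≤ 2)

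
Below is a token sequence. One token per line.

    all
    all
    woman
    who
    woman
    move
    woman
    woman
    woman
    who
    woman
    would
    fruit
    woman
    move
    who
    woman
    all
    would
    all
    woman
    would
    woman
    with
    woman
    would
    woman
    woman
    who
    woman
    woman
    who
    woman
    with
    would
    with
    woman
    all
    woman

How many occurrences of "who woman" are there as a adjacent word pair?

Scanning the 38 overlapping bigram windows for "who woman":
  position 4–5: who woman
  position 10–11: who woman
  position 16–17: who woman
  position 29–30: who woman
  position 32–33: who woman

5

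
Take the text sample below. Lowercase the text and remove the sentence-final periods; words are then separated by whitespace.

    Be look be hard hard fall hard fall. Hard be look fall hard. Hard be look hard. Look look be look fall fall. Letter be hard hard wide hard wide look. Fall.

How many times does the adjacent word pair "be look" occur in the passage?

4

Scanning the 31 overlapping bigram windows for "be look":
  position 1–2: be look
  position 10–11: be look
  position 15–16: be look
  position 20–21: be look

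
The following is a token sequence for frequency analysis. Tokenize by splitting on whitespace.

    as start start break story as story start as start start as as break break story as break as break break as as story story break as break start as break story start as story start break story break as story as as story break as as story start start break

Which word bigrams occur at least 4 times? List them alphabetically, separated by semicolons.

as as; as break; as story; break as; break story; start as; story start

Bigram counts meeting the condition (at least 4 times):
  as as: 4
  as break: 5
  as story: 6
  break as: 5
  break story: 4
  start as: 4
  story start: 4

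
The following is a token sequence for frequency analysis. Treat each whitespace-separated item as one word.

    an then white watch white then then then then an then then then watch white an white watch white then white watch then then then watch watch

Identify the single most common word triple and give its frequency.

"then then then", 4 times

Trigram frequencies (highest first):
  then then then: 4
  then white watch: 2
  white watch white: 2
  watch white then: 2
  then then watch: 2
  an then white: 1
  … (12 more, each ≤ 1)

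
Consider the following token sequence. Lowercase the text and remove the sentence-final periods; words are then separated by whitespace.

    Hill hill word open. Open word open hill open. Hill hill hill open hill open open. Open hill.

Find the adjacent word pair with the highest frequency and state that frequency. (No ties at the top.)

Bigram frequencies (highest first):
  open hill: 4
  hill hill: 3
  open open: 3
  hill open: 3
  word open: 2
  hill word: 1
  … (1 more, each ≤ 1)

"open hill", 4 times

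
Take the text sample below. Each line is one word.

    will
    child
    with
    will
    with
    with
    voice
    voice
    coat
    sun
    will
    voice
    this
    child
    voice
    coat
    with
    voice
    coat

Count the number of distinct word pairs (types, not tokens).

19 tokens → 18 bigram windows in total.
Repeated bigrams (each contributes count−1 duplicates):
  voice coat: 3
  with voice: 2
3 duplicate windows → 18 − 3 = 15 distinct.

15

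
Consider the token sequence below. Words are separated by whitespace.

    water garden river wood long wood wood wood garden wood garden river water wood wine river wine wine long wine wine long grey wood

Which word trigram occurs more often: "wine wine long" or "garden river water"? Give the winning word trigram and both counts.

"wine wine long" (2 vs 1)

"wine wine long": 2 occurrences
"garden river water": 1 occurrence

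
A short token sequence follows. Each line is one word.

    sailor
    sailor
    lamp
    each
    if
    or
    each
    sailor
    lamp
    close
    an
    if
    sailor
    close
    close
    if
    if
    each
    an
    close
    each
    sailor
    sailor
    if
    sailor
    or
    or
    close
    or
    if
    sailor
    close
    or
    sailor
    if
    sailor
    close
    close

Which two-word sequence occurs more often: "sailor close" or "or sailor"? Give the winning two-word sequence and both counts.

"sailor close": 3 occurrences
"or sailor": 1 occurrence

"sailor close" (3 vs 1)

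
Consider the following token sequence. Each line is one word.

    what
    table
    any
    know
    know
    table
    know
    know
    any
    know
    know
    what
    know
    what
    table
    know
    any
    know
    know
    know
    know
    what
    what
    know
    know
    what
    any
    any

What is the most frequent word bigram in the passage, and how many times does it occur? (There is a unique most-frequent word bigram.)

Bigram frequencies (highest first):
  know know: 7
  know what: 4
  any know: 3
  what table: 2
  table know: 2
  know any: 2
  … (6 more, each ≤ 2)

"know know", 7 times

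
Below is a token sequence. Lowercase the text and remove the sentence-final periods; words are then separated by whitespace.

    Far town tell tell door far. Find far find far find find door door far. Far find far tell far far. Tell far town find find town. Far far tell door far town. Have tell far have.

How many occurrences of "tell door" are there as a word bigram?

Scanning the 36 overlapping bigram windows for "tell door":
  position 4–5: tell door
  position 30–31: tell door

2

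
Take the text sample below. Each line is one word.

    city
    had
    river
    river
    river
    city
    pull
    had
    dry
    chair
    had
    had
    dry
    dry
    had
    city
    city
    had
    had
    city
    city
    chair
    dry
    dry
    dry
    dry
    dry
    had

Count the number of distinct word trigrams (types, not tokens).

28 tokens → 26 trigram windows in total.
Repeated trigrams (each contributes count−1 duplicates):
  dry dry dry: 3
  dry dry had: 2
  had city city: 2
4 duplicate windows → 26 − 4 = 22 distinct.

22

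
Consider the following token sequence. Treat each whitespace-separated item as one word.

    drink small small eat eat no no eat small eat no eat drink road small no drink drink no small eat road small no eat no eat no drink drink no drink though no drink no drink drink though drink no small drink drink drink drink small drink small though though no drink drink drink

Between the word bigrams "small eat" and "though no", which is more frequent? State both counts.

"small eat": 3 occurrences
"though no": 2 occurrences

"small eat" (3 vs 2)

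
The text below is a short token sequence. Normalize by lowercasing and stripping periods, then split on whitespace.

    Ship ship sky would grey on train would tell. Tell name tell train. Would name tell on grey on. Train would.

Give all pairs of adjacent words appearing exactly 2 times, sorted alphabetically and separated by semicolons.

Bigram counts meeting the condition (exactly 2 times):
  grey on: 2
  name tell: 2
  on train: 2

grey on; name tell; on train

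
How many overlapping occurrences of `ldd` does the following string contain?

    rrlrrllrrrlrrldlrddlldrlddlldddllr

Sliding a length-3 window over the 34 characters (32 positions):
  position 24–26: ldd
  position 28–30: ldd

2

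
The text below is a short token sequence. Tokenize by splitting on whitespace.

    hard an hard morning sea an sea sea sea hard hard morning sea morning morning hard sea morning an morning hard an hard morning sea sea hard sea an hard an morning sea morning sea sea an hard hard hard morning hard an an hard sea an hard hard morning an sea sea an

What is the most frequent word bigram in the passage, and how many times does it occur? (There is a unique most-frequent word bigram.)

"an hard", 6 times

Bigram frequencies (highest first):
  an hard: 6
  hard morning: 5
  morning sea: 5
  sea an: 5
  sea sea: 5
  hard an: 4
  … (10 more, each ≤ 4)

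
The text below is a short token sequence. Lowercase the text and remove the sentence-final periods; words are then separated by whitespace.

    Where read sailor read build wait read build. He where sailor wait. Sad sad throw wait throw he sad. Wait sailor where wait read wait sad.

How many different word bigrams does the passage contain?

26 tokens → 25 bigram windows in total.
Repeated bigrams (each contributes count−1 duplicates):
  read build: 2
  wait read: 2
  wait sad: 2
3 duplicate windows → 25 − 3 = 22 distinct.

22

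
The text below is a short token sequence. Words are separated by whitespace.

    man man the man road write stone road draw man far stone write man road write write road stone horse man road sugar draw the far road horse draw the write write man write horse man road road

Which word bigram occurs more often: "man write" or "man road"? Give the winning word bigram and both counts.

"man write": 1 occurrence
"man road": 4 occurrences

"man road" (4 vs 1)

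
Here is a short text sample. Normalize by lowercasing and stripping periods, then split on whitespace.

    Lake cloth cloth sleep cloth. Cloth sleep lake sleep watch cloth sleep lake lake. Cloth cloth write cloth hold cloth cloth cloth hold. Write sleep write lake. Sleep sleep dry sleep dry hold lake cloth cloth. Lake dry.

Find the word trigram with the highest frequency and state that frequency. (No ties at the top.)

"lake cloth cloth", 3 times

Trigram frequencies (highest first):
  lake cloth cloth: 3
  cloth cloth sleep: 2
  cloth sleep lake: 2
  cloth sleep cloth: 1
  sleep cloth cloth: 1
  sleep lake sleep: 1
  … (26 more, each ≤ 1)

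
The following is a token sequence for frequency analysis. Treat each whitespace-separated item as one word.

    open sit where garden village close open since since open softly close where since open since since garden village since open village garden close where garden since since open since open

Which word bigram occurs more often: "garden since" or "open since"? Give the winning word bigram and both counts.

"open since" (3 vs 1)

"garden since": 1 occurrence
"open since": 3 occurrences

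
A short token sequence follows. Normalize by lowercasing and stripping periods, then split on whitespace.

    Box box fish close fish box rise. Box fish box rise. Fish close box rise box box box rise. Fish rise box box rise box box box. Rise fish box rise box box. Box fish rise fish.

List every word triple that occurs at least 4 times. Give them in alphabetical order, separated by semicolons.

Trigram counts meeting the condition (at least 4 times):
  box rise box: 4
  rise box box: 4

box rise box; rise box box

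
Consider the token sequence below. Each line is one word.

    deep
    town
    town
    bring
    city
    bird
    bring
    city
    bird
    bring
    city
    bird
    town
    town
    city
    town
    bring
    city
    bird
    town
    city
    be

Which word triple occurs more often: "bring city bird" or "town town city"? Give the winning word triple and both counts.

"bring city bird" (4 vs 1)

"bring city bird": 4 occurrences
"town town city": 1 occurrence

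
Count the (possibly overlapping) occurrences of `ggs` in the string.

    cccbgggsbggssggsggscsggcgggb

4

Sliding a length-3 window over the 28 characters (26 positions):
  position 6–8: ggs
  position 10–12: ggs
  position 14–16: ggs
  position 17–19: ggs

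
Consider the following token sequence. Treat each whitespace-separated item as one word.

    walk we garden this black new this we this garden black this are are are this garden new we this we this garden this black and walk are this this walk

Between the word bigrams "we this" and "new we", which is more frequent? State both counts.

"we this" (3 vs 1)

"we this": 3 occurrences
"new we": 1 occurrence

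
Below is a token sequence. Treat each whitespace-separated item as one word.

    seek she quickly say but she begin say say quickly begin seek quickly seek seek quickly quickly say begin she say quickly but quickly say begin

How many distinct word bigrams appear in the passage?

20

26 tokens → 25 bigram windows in total.
Repeated bigrams (each contributes count−1 duplicates):
  quickly say: 3
  say begin: 2
  say quickly: 2
  seek quickly: 2
5 duplicate windows → 25 − 5 = 20 distinct.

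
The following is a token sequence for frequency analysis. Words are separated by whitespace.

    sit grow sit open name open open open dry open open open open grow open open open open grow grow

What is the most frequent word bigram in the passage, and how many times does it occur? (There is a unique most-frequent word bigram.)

Bigram frequencies (highest first):
  open open: 8
  open grow: 2
  sit grow: 1
  grow sit: 1
  sit open: 1
  open name: 1
  … (5 more, each ≤ 1)

"open open", 8 times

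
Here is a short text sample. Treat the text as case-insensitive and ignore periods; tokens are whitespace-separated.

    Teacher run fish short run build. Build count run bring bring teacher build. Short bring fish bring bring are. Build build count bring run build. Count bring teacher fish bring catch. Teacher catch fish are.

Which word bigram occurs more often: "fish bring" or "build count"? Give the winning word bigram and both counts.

"fish bring": 2 occurrences
"build count": 3 occurrences

"build count" (3 vs 2)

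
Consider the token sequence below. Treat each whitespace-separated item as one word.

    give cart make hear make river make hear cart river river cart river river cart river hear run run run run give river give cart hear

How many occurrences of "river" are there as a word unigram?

Scanning the 26 tokens for "river":
  position 6: river
  position 10: river
  position 11: river
  position 13: river
  position 14: river
  position 16: river
  position 23: river

7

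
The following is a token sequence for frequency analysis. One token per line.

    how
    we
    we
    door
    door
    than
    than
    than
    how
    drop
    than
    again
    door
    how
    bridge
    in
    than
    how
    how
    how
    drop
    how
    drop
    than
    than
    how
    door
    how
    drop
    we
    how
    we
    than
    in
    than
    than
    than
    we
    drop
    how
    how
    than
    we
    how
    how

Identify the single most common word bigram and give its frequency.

Bigram frequencies (highest first):
  than than: 5
  how drop: 4
  how how: 4
  than how: 3
  how we: 2
  drop than: 2
  … (19 more, each ≤ 2)

"than than", 5 times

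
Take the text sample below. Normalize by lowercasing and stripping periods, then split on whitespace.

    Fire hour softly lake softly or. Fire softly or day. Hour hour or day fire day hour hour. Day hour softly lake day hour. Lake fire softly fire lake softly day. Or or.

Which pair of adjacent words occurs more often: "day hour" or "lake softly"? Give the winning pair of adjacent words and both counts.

"day hour": 4 occurrences
"lake softly": 2 occurrences

"day hour" (4 vs 2)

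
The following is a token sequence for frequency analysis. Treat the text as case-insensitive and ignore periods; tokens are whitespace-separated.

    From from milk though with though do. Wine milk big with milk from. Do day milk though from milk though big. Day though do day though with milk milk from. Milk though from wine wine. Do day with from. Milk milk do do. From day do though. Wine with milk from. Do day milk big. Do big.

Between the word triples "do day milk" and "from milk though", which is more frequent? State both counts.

"from milk though" (3 vs 2)

"do day milk": 2 occurrences
"from milk though": 3 occurrences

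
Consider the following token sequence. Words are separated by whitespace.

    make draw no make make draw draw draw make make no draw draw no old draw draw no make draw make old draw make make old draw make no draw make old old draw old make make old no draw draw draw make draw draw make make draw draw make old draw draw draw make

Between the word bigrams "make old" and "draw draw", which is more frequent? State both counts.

"make old": 5 occurrences
"draw draw": 10 occurrences

"draw draw" (10 vs 5)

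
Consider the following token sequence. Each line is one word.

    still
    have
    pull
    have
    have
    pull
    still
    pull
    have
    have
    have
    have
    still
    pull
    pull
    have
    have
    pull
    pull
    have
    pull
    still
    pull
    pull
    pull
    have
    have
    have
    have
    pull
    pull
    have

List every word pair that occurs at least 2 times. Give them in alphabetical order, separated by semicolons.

Bigram counts meeting the condition (at least 2 times):
  have have: 8
  have pull: 5
  pull have: 6
  pull pull: 5
  pull still: 2
  still pull: 3

have have; have pull; pull have; pull pull; pull still; still pull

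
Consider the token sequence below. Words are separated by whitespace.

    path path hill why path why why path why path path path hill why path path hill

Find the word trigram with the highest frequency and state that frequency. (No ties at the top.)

Trigram frequencies (highest first):
  path path hill: 3
  path hill why: 2
  hill why path: 2
  why path why: 2
  why path path: 2
  path why why: 1
  … (3 more, each ≤ 1)

"path path hill", 3 times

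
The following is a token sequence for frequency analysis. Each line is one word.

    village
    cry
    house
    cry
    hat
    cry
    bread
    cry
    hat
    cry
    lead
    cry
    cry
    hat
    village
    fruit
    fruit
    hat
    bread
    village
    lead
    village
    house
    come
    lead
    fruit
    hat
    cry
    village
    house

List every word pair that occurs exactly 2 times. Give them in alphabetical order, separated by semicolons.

Bigram counts meeting the condition (exactly 2 times):
  fruit hat: 2
  village house: 2

fruit hat; village house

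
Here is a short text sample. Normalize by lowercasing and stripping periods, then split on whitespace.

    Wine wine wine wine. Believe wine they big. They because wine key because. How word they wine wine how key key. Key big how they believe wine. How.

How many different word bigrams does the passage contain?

28 tokens → 27 bigram windows in total.
Repeated bigrams (each contributes count−1 duplicates):
  wine wine: 4
  believe wine: 2
  key key: 2
  wine how: 2
6 duplicate windows → 27 − 6 = 21 distinct.

21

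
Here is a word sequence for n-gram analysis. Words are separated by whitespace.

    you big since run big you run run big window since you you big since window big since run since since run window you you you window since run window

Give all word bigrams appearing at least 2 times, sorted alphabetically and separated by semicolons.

big since; run big; run window; since run; window since; you big; you you

Bigram counts meeting the condition (at least 2 times):
  big since: 3
  run big: 2
  run window: 2
  since run: 4
  window since: 2
  you big: 2
  you you: 3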